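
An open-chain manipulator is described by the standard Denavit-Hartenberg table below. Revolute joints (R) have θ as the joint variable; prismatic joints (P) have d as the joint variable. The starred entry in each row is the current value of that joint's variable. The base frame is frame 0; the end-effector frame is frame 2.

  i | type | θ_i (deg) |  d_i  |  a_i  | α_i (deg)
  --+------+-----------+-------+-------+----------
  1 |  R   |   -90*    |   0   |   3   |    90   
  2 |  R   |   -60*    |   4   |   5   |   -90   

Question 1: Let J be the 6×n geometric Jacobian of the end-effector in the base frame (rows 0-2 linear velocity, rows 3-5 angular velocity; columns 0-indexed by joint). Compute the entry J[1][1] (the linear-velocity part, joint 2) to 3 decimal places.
axis z_1 = (-1.0000,-0.0000,0.0000); lever o_n−o_1 = (-4.0000,-2.5000,-4.3301)
cross product → J_v[:, 1] = (0.0000,-4.3301,2.5000)
J_ω[:, 1] = z_1
entry J[1][1] = -4.3301

-4.330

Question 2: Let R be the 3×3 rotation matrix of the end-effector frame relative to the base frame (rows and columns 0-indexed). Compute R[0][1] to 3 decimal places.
1.000

End-effector y-axis (col 1 of R) = (1.0000,0.0000,-0.0000)
R[0][1] = 1.0000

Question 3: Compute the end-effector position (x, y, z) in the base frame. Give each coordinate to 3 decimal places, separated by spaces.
-4.000 -5.500 -4.330

after link 1: o_1 = (0.0000, -3.0000, 0.0000)
after link 2: o_2 = (-4.0000, -5.5000, -4.3301)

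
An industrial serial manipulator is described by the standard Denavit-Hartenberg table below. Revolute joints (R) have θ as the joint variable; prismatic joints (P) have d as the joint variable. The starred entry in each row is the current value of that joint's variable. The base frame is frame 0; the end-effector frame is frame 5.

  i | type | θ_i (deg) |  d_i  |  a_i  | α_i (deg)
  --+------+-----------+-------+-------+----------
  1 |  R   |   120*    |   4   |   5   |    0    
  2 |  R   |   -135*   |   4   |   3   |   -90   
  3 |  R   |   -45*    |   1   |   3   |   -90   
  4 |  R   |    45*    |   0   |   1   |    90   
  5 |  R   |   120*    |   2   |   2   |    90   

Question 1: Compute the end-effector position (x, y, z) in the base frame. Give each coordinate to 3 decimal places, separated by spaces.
5.221 4.761 9.897

after link 1: o_1 = (-2.5000, 4.3301, 4.0000)
after link 2: o_2 = (0.3978, 3.5537, 8.0000)
after link 3: o_3 = (2.7056, 3.9706, 10.1213)
after link 4: o_4 = (3.0056, 3.1581, 10.6213)
after link 5: o_5 = (5.2206, 4.7608, 9.8966)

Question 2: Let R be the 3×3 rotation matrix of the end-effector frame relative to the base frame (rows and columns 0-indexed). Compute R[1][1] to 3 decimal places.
0.554

End-effector y-axis (col 1 of R) = (0.6660,0.5536,0.5000)
R[1][1] = 0.5536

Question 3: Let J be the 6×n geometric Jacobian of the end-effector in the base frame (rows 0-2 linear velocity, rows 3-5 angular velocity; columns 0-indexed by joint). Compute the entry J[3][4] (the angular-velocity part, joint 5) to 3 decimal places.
0.666

axis z_4 = (0.6660,0.5536,0.5000); lever o_n−o_4 = (2.2150,1.6026,-0.7247)
cross product → J_v[:, 4] = (-1.2025,1.5902,-0.1589)
J_ω[:, 4] = z_4
entry J[3][4] = 0.6660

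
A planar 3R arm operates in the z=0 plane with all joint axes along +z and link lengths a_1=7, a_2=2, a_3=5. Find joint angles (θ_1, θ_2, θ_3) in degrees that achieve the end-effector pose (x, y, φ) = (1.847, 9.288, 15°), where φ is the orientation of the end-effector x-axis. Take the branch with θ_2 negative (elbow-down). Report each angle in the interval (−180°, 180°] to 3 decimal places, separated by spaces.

wrist centre = target − a_3·(cos φ, sin φ) = (-2.9826, 7.9939)
cos θ_2 = (72.7986−7²−2²)/(2·7·2) = 0.7071; θ_2 = -45.0012° (elbow-down)
β = atan2(7.9939,-2.9826) = 110.4612°; ψ = atan2(-1.4142,8.4142) = -9.5410°
θ_1 = β − ψ = 120.0022°
θ_3 = φ − θ_1 − θ_2 = -60.0010° (wrapped to (-180°,180°])

120.002 -45.001 -60.001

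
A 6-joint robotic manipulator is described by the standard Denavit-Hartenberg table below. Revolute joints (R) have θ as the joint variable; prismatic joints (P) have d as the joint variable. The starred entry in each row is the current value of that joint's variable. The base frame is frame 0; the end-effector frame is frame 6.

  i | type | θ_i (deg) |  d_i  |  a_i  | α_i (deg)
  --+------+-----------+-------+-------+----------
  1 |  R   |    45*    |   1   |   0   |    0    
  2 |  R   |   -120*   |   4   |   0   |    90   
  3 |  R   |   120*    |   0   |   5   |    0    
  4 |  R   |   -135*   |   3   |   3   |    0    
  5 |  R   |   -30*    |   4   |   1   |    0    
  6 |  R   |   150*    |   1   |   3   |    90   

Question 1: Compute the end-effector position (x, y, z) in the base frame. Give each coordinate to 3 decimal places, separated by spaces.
after link 1: o_1 = (0.0000, 0.0000, 1.0000)
after link 2: o_2 = (0.0000, 0.0000, 5.0000)
after link 3: o_3 = (-0.6470, 2.4148, 9.3301)
after link 4: o_4 = (-2.7948, -1.1607, 8.5537)
after link 5: o_5 = (-6.4755, -2.8790, 7.8466)
after link 6: o_6 = (-7.6424, -2.3878, 10.7443)

-7.642 -2.388 10.744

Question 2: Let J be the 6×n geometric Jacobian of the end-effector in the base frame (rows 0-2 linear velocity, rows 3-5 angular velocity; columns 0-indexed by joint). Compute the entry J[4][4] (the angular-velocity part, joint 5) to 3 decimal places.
axis z_4 = (-0.9659,-0.2588,0.0000); lever o_n−o_4 = (-4.8476,-1.2271,2.1907)
cross product → J_v[:, 4] = (-0.5670,2.1160,-0.0694)
J_ω[:, 4] = z_4
entry J[4][4] = -0.2588

-0.259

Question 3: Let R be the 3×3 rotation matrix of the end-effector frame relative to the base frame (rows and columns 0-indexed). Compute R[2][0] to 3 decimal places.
0.966

End-effector x-axis (col 0 of R) = (-0.0670,0.2500,0.9659)
R[2][0] = 0.9659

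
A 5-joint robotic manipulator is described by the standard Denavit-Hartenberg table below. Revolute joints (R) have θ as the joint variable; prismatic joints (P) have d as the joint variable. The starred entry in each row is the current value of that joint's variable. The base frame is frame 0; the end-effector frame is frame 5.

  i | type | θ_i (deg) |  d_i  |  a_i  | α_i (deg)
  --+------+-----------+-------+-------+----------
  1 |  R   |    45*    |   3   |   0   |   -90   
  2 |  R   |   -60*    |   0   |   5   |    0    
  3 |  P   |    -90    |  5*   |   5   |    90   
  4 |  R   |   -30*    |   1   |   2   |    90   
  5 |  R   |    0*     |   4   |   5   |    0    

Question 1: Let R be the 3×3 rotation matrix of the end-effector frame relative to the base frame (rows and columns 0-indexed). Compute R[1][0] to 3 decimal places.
End-effector x-axis (col 0 of R) = (-0.1768,-0.8839,0.4330)
R[1][0] = -0.8839

-0.884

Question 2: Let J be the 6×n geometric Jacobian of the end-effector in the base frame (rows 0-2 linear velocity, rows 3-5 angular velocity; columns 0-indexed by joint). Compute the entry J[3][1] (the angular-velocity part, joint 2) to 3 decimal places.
axis z_1 = (-0.7071,0.7071,0.0000); lever o_n−o_1 = (-2.7464,-5.5240,7.9952)
cross product → J_v[:, 1] = (5.6535,5.6535,5.8481)
J_ω[:, 1] = z_1
entry J[3][1] = -0.7071

-0.707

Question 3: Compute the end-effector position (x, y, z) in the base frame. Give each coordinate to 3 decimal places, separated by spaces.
-2.746 -5.524 10.995

after link 1: o_1 = (0.0000, 0.0000, 3.0000)
after link 2: o_2 = (1.7678, 1.7678, 7.3301)
after link 3: o_3 = (-4.8296, 2.2414, 9.8301)
after link 4: o_4 = (-5.5367, 0.1201, 9.8301)
after link 5: o_5 = (-2.7464, -5.5240, 10.9952)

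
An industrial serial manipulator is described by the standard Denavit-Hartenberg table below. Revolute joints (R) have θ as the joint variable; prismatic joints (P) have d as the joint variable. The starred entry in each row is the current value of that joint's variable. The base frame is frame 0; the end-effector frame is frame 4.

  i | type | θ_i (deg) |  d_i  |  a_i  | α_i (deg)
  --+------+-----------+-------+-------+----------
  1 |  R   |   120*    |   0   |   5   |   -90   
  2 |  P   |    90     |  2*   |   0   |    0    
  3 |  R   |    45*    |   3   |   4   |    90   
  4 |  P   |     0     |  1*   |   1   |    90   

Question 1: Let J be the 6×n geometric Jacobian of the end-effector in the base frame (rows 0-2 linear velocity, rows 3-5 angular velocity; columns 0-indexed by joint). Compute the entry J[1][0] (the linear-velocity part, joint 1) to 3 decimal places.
axis z_0 = ẑ; lever o_n−o_0 = (-5.4159,-0.6194,-4.2426)
cross product → J_v[:, 0] = (0.6194,-5.4159,0.0000)
J_ω[:, 0] = z_0
entry J[1][0] = -5.4159

-5.416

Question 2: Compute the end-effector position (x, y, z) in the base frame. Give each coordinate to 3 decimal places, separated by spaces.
after link 1: o_1 = (-2.5000, 4.3301, 0.0000)
after link 2: o_2 = (-4.2321, 3.3301, 0.0000)
after link 3: o_3 = (-5.4159, -0.6194, -2.8284)
after link 4: o_4 = (-5.4159, -0.6194, -4.2426)

-5.416 -0.619 -4.243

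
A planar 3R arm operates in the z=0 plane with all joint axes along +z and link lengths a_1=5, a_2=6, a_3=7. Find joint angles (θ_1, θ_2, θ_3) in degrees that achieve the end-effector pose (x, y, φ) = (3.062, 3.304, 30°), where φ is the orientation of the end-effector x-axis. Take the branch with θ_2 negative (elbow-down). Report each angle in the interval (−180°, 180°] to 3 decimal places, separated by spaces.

wrist centre = target − a_3·(cos φ, sin φ) = (-3.0002, -0.1960)
cos θ_2 = (9.0395−5²−6²)/(2·5·6) = -0.8660; θ_2 = -149.9981° (elbow-down)
β = atan2(-0.1960,-3.0002) = -176.2622°; ψ = atan2(-3.0002,-0.1961) = -93.7388°
θ_1 = β − ψ = -82.5234°
θ_3 = φ − θ_1 − θ_2 = -97.4785° (wrapped to (-180°,180°])

-82.523 -149.998 -97.478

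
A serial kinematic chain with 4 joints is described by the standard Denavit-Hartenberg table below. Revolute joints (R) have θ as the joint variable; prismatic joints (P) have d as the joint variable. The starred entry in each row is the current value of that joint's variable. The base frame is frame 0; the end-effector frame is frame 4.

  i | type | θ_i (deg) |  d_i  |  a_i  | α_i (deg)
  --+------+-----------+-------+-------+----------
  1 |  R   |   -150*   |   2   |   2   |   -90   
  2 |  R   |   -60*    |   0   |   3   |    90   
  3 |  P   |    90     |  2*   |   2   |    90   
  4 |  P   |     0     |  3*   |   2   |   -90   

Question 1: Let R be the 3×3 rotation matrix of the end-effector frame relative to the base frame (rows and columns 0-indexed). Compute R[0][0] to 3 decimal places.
End-effector x-axis (col 0 of R) = (0.5000,-0.8660,0.0000)
R[0][0] = 0.5000

0.500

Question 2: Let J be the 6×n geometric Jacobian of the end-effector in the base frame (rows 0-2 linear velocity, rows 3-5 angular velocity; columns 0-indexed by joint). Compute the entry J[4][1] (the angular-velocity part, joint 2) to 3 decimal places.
axis z_1 = (0.5000,-0.8660,0.0000); lever o_n−o_1 = (0.9019,-4.0981,6.1962)
cross product → J_v[:, 1] = (-5.3660,-3.0981,-1.2679)
J_ω[:, 1] = z_1
entry J[4][1] = -0.8660

-0.866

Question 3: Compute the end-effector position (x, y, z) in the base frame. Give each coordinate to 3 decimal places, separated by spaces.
-0.830 -5.098 8.196

after link 1: o_1 = (-1.7321, -1.0000, 2.0000)
after link 2: o_2 = (-3.0311, -1.7500, 4.5981)
after link 3: o_3 = (-0.5311, -2.6160, 5.5981)
after link 4: o_4 = (-0.8301, -5.0981, 8.1962)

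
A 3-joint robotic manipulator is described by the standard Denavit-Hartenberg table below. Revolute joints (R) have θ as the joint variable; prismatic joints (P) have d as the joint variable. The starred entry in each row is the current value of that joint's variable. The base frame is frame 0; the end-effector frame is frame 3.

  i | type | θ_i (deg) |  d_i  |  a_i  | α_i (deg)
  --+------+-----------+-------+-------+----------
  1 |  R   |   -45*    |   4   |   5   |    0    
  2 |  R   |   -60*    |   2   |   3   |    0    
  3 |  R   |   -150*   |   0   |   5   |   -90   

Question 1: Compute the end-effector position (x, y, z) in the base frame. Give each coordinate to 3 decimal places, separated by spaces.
1.465 -1.604 6.000

after link 1: o_1 = (3.5355, -3.5355, 4.0000)
after link 2: o_2 = (2.7591, -6.4333, 6.0000)
after link 3: o_3 = (1.4650, -1.6037, 6.0000)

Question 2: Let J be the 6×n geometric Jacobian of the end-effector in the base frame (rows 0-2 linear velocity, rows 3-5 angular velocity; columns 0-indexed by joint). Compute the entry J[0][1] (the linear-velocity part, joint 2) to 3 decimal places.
-1.932

axis z_1 = (0.0000,0.0000,1.0000); lever o_n−o_1 = (-2.0706,1.9319,2.0000)
cross product → J_v[:, 1] = (-1.9319,-2.0706,0.0000)
J_ω[:, 1] = z_1
entry J[0][1] = -1.9319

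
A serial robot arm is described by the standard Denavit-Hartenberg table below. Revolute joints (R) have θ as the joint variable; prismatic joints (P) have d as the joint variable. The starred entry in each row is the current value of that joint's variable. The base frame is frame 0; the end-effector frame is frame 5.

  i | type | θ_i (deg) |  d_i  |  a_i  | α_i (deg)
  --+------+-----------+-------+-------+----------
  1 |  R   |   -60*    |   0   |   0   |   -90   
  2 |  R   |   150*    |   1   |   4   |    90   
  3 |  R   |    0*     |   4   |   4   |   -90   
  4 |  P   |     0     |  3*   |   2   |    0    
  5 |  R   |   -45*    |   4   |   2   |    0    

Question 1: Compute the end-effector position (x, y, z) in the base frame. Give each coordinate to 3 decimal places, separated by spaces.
after link 1: o_1 = (0.0000, 0.0000, 0.0000)
after link 2: o_2 = (-0.8660, 3.5000, -2.0000)
after link 3: o_3 = (-1.5981, 4.7679, -7.4641)
after link 4: o_4 = (0.1340, 7.7679, -8.4641)
after link 5: o_5 = (3.3393, 10.2162, -10.3960)

3.339 10.216 -10.396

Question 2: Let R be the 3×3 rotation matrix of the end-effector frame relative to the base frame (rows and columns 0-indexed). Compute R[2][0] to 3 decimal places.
End-effector x-axis (col 0 of R) = (-0.1294,0.2241,-0.9659)
R[2][0] = -0.9659

-0.966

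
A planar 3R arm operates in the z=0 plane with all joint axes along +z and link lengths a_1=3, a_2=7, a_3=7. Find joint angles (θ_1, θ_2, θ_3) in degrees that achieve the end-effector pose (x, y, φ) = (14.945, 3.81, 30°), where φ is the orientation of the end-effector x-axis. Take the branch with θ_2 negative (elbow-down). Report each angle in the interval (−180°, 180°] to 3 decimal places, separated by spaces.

wrist centre = target − a_3·(cos φ, sin φ) = (8.8828, 0.3100)
cos θ_2 = (79.0006−3²−7²)/(2·3·7) = 0.5000; θ_2 = -59.9990° (elbow-down)
β = atan2(0.3100,8.8828) = 1.9987°; ψ = atan2(-6.0621,6.5001) = -43.0032°
θ_1 = β − ψ = 45.0019°
θ_3 = φ − θ_1 − θ_2 = 44.9971° (wrapped to (-180°,180°])

45.002 -59.999 44.997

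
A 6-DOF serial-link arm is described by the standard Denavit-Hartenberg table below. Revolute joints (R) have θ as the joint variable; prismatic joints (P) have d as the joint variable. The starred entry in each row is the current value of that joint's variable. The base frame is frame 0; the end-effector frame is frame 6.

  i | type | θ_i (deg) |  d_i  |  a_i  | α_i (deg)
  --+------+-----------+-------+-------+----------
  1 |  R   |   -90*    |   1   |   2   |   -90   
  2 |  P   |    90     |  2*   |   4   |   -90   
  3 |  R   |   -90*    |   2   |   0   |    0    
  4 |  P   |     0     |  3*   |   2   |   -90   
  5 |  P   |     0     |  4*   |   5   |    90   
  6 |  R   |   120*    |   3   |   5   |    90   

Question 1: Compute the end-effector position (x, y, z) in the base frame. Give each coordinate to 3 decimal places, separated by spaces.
6.500 6.000 -11.330

after link 1: o_1 = (0.0000, -2.0000, 1.0000)
after link 2: o_2 = (2.0000, -2.0000, -3.0000)
after link 3: o_3 = (2.0000, 0.0000, -3.0000)
after link 4: o_4 = (4.0000, 3.0000, -3.0000)
after link 5: o_5 = (9.0000, 3.0000, -7.0000)
after link 6: o_6 = (6.5000, 6.0000, -11.3301)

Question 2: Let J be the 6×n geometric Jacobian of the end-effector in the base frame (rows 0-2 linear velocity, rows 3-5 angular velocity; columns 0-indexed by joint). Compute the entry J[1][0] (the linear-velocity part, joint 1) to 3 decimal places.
6.500

axis z_0 = ẑ; lever o_n−o_0 = (6.5000,6.0000,-11.3301)
cross product → J_v[:, 0] = (-6.0000,6.5000,0.0000)
J_ω[:, 0] = z_0
entry J[1][0] = 6.5000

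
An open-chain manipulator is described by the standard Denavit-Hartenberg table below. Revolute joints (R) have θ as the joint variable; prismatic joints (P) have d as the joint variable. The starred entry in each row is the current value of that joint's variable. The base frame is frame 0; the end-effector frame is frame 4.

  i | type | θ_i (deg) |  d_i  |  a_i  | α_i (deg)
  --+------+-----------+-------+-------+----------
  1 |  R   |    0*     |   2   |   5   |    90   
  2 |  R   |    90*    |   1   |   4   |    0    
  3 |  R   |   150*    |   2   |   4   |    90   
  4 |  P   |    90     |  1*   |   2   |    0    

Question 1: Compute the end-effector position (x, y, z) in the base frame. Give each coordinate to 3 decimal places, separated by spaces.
2.134 -5.000 3.036

after link 1: o_1 = (5.0000, 0.0000, 2.0000)
after link 2: o_2 = (5.0000, -1.0000, 6.0000)
after link 3: o_3 = (3.0000, -3.0000, 2.5359)
after link 4: o_4 = (2.1340, -5.0000, 3.0359)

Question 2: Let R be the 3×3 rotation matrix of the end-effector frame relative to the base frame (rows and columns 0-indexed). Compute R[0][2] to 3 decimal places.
End-effector z-axis (col 2 of R) = (-0.8660,-0.0000,0.5000)
R[0][2] = -0.8660

-0.866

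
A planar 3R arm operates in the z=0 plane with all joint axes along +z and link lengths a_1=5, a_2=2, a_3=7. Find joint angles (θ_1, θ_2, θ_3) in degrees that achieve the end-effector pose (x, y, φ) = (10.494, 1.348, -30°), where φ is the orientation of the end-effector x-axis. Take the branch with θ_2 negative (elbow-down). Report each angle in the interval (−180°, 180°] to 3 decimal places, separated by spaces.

59.999 -44.992 -45.008

wrist centre = target − a_3·(cos φ, sin φ) = (4.4318, 4.8480)
cos θ_2 = (43.1442−5²−2²)/(2·5·2) = 0.7072; θ_2 = -44.9918° (elbow-down)
β = atan2(4.8480,4.4318) = 47.5679°; ψ = atan2(-1.4140,6.4144) = -12.4316°
θ_1 = β − ψ = 59.9995°
θ_3 = φ − θ_1 − θ_2 = -45.0076° (wrapped to (-180°,180°])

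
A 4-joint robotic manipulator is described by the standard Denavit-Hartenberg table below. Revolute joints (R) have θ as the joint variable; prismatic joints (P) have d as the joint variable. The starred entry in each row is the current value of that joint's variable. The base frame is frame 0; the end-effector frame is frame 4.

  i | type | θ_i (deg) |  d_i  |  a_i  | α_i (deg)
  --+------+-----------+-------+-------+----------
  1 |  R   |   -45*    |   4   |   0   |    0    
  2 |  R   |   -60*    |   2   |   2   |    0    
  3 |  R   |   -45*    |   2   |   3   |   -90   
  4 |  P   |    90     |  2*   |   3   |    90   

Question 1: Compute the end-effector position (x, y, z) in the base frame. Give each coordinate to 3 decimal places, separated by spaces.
-2.116 -5.164 5.000

after link 1: o_1 = (0.0000, 0.0000, 4.0000)
after link 2: o_2 = (-0.5176, -1.9319, 6.0000)
after link 3: o_3 = (-3.1157, -3.4319, 8.0000)
after link 4: o_4 = (-2.1157, -5.1639, 5.0000)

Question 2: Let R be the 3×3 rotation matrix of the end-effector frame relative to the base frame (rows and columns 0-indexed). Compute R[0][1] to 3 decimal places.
0.500

End-effector y-axis (col 1 of R) = (0.5000,-0.8660,0.0000)
R[0][1] = 0.5000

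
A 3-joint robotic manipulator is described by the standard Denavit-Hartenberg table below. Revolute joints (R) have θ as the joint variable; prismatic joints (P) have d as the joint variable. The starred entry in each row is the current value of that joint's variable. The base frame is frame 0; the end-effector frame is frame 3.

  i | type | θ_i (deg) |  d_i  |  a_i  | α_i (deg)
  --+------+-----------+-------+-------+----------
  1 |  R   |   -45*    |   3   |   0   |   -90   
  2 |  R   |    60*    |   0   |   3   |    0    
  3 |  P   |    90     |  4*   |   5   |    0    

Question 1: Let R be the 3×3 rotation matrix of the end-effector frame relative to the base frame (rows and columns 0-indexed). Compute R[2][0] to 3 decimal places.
-0.500

End-effector x-axis (col 0 of R) = (-0.6124,0.6124,-0.5000)
R[2][0] = -0.5000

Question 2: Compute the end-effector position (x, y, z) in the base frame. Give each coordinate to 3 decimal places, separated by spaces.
after link 1: o_1 = (0.0000, 0.0000, 3.0000)
after link 2: o_2 = (1.0607, -1.0607, 0.4019)
after link 3: o_3 = (0.8272, 4.8296, -2.0981)

0.827 4.830 -2.098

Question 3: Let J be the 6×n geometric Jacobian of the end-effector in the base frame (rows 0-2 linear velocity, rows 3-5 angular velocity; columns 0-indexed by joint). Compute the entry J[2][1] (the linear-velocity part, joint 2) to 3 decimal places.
2.830

axis z_1 = (0.7071,0.7071,0.0000); lever o_n−o_1 = (0.8272,4.8296,-5.0981)
cross product → J_v[:, 1] = (-3.6049,3.6049,2.8301)
J_ω[:, 1] = z_1
entry J[2][1] = 2.8301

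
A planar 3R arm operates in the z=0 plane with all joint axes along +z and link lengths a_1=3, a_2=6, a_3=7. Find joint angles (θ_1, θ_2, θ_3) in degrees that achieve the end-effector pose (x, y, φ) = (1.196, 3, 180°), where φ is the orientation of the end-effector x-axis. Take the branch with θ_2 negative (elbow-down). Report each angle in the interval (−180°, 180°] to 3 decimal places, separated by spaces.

wrist centre = target − a_3·(cos φ, sin φ) = (8.1960, 3.0000)
cos θ_2 = (76.1744−3²−6²)/(2·3·6) = 0.8660; θ_2 = -30.0080° (elbow-down)
β = atan2(3.0000,8.1960) = 20.1043°; ψ = atan2(-3.0007,8.1957) = -20.1093°
θ_1 = β − ψ = 40.2135°
θ_3 = φ − θ_1 − θ_2 = 169.7944° (wrapped to (-180°,180°])

40.214 -30.008 169.794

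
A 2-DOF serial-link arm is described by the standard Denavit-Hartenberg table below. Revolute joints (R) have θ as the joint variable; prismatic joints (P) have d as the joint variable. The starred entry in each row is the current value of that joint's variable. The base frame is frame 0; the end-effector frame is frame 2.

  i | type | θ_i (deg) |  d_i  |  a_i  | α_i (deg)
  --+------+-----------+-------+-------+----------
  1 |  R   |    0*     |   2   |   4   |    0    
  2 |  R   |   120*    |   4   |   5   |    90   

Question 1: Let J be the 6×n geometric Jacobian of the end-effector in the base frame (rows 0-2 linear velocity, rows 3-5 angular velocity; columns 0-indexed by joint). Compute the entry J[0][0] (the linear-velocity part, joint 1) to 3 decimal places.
axis z_0 = ẑ; lever o_n−o_0 = (1.5000,4.3301,6.0000)
cross product → J_v[:, 0] = (-4.3301,1.5000,0.0000)
J_ω[:, 0] = z_0
entry J[0][0] = -4.3301

-4.330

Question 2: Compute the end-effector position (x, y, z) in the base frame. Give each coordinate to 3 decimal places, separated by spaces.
after link 1: o_1 = (4.0000, 0.0000, 2.0000)
after link 2: o_2 = (1.5000, 4.3301, 6.0000)

1.500 4.330 6.000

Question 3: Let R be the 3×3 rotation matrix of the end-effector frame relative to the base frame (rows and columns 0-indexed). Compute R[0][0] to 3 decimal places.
-0.500

End-effector x-axis (col 0 of R) = (-0.5000,0.8660,0.0000)
R[0][0] = -0.5000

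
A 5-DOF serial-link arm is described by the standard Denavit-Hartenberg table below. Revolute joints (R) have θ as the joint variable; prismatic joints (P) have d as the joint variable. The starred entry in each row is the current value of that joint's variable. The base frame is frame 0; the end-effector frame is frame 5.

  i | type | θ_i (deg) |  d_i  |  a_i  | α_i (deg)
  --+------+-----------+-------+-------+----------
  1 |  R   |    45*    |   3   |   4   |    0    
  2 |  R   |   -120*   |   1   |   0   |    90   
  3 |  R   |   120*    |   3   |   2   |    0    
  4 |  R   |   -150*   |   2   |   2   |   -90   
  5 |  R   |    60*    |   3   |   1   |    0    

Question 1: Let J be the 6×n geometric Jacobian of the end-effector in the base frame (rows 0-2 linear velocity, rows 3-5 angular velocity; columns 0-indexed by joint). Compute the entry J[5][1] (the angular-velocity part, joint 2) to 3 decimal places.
axis z_1 = (0.0000,0.0000,1.0000); lever o_n−o_1 = (-3.3033,-3.6442,4.0801)
cross product → J_v[:, 1] = (3.6442,-3.3033,0.0000)
J_ω[:, 1] = z_1
entry J[5][1] = 1.0000

1.000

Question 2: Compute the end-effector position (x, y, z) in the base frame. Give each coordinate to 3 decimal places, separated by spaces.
after link 1: o_1 = (2.8284, 2.8284, 3.0000)
after link 2: o_2 = (2.8284, 2.8284, 4.0000)
after link 3: o_3 = (-0.3282, 3.0179, 5.7321)
after link 4: o_4 = (-1.8117, 0.8272, 4.7321)
after link 5: o_5 = (-0.4749, -0.8158, 7.0801)

-0.475 -0.816 7.080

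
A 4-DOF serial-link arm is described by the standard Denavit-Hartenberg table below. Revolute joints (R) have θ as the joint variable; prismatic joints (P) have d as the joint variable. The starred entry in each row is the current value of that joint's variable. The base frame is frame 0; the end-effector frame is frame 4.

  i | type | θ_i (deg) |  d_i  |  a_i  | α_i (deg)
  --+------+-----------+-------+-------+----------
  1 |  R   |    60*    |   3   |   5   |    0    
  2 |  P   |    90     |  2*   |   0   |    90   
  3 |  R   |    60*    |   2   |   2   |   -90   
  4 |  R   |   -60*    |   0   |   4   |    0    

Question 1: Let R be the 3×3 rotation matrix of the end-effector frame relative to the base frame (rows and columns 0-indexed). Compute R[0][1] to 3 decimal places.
-0.625

End-effector y-axis (col 1 of R) = (-0.6250,-0.2165,0.7500)
R[0][1] = -0.6250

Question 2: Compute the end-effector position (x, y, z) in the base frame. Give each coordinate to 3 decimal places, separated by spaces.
3.500 10.062 8.464

after link 1: o_1 = (2.5000, 4.3301, 3.0000)
after link 2: o_2 = (2.5000, 4.3301, 5.0000)
after link 3: o_3 = (2.6340, 6.5622, 6.7321)
after link 4: o_4 = (3.5000, 10.0622, 8.4641)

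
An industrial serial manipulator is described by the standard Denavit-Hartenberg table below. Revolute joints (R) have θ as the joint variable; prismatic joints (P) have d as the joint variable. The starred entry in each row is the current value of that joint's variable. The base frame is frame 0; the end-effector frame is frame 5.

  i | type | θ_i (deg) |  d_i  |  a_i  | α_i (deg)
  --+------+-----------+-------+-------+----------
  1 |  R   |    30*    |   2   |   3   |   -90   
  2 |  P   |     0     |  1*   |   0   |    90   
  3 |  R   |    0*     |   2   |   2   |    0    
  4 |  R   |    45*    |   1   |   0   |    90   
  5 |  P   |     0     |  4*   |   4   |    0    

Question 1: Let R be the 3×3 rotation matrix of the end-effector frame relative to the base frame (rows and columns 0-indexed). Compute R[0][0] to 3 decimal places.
End-effector x-axis (col 0 of R) = (0.2588,0.9659,0.0000)
R[0][0] = 0.2588

0.259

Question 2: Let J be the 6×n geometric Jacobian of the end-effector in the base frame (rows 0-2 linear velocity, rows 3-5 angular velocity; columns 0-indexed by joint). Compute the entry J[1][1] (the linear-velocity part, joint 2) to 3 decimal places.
prismatic axis z_1 = (-0.5000,0.8660,0.0000)
J_v[:, 1] = z_1; J_ω[:, 1] = (0,0,0)
entry J[1][1] = 0.8660

0.866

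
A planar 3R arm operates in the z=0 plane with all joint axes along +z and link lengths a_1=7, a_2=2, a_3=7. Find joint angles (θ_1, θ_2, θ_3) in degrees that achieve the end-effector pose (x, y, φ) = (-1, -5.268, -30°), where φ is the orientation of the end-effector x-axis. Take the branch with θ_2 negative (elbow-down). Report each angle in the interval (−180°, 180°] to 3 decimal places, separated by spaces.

wrist centre = target − a_3·(cos φ, sin φ) = (-7.0622, -1.7680)
cos θ_2 = (53.0002−7²−2²)/(2·7·2) = 0.0000; θ_2 = -89.9996° (elbow-down)
β = atan2(-1.7680,-7.0622) = -165.9450°; ψ = atan2(-2.0000,7.0000) = -15.9454°
θ_1 = β − ψ = -149.9996°
θ_3 = φ − θ_1 − θ_2 = -150.0007° (wrapped to (-180°,180°])

-150.000 -90.000 -150.001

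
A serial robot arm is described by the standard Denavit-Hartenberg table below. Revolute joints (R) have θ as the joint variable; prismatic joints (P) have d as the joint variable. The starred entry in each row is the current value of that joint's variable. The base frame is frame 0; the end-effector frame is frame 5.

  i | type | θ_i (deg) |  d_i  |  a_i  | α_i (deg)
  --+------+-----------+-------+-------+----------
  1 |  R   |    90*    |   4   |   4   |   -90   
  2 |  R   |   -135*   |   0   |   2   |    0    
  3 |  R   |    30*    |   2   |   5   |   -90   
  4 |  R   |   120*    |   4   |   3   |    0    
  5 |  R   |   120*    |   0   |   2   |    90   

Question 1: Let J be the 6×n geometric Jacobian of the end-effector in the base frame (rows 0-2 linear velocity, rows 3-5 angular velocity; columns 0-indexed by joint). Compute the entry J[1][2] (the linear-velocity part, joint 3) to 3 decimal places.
3.450

axis z_2 = (-1.0000,0.0000,0.0000); lever o_n−o_2 = (-1.1340,3.2167,3.4501)
cross product → J_v[:, 2] = (0.0000,3.4501,-3.2167)
J_ω[:, 2] = z_2
entry J[1][2] = 3.4501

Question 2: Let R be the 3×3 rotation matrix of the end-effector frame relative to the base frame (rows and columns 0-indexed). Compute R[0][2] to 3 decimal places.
0.500

End-effector z-axis (col 2 of R) = (0.5000,0.2241,-0.8365)
R[0][2] = 0.5000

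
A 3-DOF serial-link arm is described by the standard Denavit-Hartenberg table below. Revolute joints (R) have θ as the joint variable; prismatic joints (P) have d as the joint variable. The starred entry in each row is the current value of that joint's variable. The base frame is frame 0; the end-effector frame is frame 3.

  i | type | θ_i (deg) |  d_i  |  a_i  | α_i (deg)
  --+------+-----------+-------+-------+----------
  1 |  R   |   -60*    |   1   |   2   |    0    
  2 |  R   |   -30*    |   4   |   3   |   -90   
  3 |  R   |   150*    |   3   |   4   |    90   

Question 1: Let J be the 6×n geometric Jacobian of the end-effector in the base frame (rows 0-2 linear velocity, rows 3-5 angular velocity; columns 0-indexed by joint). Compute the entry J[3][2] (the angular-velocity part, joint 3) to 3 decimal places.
axis z_2 = (1.0000,0.0000,0.0000); lever o_n−o_2 = (3.0000,3.4641,-2.0000)
cross product → J_v[:, 2] = (-0.0000,2.0000,3.4641)
J_ω[:, 2] = z_2
entry J[3][2] = 1.0000

1.000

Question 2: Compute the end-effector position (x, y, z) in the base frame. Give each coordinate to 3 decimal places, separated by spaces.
after link 1: o_1 = (1.0000, -1.7321, 1.0000)
after link 2: o_2 = (1.0000, -4.7321, 5.0000)
after link 3: o_3 = (4.0000, -1.2679, 3.0000)

4.000 -1.268 3.000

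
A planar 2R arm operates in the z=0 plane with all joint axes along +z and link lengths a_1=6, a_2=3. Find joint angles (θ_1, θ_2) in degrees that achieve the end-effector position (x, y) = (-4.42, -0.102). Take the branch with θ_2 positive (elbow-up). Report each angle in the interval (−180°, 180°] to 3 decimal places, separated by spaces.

cos θ_2 = (19.5468−6²−3²)/(2·6·3) = -0.7070; θ_2 = 134.9940° (elbow-up)
β = atan2(-0.1020,-4.4200) = -178.6780°; ψ = atan2(2.1215,3.8789) = 28.6762°
θ_1 = β − ψ = -207.3542°

152.646 134.994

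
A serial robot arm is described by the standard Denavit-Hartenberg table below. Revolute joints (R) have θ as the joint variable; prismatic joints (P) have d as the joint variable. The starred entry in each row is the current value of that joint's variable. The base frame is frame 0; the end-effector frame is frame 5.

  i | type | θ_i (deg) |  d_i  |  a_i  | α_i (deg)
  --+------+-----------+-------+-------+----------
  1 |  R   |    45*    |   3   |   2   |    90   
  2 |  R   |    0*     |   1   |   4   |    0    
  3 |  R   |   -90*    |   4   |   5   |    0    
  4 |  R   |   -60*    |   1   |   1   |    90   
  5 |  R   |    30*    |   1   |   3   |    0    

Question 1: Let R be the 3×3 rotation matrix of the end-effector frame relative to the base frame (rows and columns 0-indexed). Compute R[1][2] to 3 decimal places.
End-effector z-axis (col 2 of R) = (-0.3536,-0.3536,0.8660)
R[1][2] = -0.3536

-0.354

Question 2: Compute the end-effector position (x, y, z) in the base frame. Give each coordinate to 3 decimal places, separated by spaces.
after link 1: o_1 = (1.4142, 1.4142, 3.0000)
after link 2: o_2 = (4.9497, 3.5355, 3.0000)
after link 3: o_3 = (7.7782, 0.7071, -2.0000)
after link 4: o_4 = (7.8729, -0.6124, -2.5000)
after link 5: o_5 = (6.9890, -3.6176, -2.9330)

6.989 -3.618 -2.933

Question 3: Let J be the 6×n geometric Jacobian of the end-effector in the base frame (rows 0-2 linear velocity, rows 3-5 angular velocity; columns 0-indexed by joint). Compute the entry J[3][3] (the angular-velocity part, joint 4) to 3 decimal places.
axis z_3 = (0.7071,-0.7071,0.0000); lever o_n−o_3 = (-0.7891,-4.3247,-0.9330)
cross product → J_v[:, 3] = (0.6597,0.6597,-3.6160)
J_ω[:, 3] = z_3
entry J[3][3] = 0.7071

0.707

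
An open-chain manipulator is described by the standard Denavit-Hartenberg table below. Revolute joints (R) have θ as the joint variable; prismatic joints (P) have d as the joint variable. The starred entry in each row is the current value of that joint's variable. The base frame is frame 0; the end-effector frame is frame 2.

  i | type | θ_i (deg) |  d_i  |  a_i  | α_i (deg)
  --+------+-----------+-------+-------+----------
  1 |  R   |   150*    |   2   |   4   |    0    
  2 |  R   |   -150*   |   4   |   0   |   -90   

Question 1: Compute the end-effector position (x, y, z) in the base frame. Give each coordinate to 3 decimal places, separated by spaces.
after link 1: o_1 = (-3.4641, 2.0000, 2.0000)
after link 2: o_2 = (-3.4641, 2.0000, 6.0000)

-3.464 2.000 6.000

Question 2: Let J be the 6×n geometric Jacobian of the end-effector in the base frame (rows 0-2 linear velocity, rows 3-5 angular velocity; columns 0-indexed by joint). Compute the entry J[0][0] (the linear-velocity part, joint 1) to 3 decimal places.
axis z_0 = ẑ; lever o_n−o_0 = (-3.4641,2.0000,6.0000)
cross product → J_v[:, 0] = (-2.0000,-3.4641,0.0000)
J_ω[:, 0] = z_0
entry J[0][0] = -2.0000

-2.000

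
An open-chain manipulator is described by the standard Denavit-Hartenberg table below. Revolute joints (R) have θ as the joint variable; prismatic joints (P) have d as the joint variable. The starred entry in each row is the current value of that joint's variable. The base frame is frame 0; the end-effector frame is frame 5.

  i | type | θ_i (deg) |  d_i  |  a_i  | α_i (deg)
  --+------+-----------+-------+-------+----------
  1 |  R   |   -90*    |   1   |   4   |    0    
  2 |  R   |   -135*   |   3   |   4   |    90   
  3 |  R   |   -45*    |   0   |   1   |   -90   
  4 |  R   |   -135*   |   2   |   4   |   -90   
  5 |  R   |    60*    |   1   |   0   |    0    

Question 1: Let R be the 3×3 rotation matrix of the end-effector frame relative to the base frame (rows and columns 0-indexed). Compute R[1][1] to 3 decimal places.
-0.377

End-effector y-axis (col 1 of R) = (-0.4892,-0.3768,-0.7866)
R[1][1] = -0.3768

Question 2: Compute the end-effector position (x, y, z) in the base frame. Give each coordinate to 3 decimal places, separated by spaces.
-0.768 1.768 6.207

after link 1: o_1 = (0.0000, -4.0000, 1.0000)
after link 2: o_2 = (-2.8284, -1.1716, 4.0000)
after link 3: o_3 = (-3.3284, -0.6716, 3.2929)
after link 4: o_4 = (-0.9142, 0.9142, 6.7071)
after link 5: o_5 = (-0.7678, 1.7678, 6.2071)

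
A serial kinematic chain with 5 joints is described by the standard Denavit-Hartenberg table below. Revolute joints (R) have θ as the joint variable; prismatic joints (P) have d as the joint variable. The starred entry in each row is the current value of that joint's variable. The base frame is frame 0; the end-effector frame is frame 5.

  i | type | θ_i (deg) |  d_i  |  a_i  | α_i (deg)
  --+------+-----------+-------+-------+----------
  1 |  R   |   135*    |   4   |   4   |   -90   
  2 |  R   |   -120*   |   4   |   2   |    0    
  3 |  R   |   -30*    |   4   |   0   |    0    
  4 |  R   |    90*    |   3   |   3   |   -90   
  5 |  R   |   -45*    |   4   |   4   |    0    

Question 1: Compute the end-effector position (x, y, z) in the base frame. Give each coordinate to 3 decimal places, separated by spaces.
-16.410 -3.147 8.780

after link 1: o_1 = (-2.8284, 2.8284, 4.0000)
after link 2: o_2 = (-4.9497, -0.7071, 5.7321)
after link 3: o_3 = (-7.7782, -3.5355, 5.7321)
after link 4: o_4 = (-10.9602, -4.5962, 8.3301)
after link 5: o_5 = (-16.4096, -3.1467, 8.7796)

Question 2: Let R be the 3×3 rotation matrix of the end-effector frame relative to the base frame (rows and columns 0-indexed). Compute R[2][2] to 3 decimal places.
-0.500

End-effector z-axis (col 2 of R) = (-0.6124,0.6124,-0.5000)
R[2][2] = -0.5000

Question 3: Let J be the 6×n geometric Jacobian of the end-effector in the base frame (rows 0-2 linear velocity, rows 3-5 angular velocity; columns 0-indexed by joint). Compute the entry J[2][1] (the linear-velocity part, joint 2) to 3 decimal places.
-5.378

axis z_1 = (-0.7071,-0.7071,0.0000); lever o_n−o_1 = (-13.5812,-5.9751,4.7796)
cross product → J_v[:, 1] = (-3.3797,3.3797,-5.3783)
J_ω[:, 1] = z_1
entry J[2][1] = -5.3783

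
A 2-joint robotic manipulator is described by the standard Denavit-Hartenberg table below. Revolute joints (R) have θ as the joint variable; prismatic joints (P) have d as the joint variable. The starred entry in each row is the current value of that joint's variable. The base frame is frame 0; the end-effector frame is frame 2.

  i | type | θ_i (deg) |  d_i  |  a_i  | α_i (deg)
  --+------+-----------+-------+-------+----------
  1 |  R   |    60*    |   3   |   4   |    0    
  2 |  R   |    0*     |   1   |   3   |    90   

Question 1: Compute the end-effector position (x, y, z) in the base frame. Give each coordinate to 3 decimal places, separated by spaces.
after link 1: o_1 = (2.0000, 3.4641, 3.0000)
after link 2: o_2 = (3.5000, 6.0622, 4.0000)

3.500 6.062 4.000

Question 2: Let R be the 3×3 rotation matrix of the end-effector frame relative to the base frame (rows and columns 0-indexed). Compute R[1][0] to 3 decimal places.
0.866

End-effector x-axis (col 0 of R) = (0.5000,0.8660,0.0000)
R[1][0] = 0.8660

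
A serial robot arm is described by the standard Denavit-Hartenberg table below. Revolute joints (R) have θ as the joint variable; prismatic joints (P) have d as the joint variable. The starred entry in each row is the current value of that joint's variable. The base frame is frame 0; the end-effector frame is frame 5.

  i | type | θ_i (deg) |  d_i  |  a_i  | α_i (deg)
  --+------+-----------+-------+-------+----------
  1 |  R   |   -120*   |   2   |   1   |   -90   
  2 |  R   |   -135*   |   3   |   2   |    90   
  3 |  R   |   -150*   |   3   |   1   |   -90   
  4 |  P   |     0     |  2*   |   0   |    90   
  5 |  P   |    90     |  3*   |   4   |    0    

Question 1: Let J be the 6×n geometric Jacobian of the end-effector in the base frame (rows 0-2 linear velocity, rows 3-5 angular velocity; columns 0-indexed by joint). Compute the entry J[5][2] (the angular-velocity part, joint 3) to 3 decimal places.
-0.707

axis z_2 = (0.3536,0.6124,-0.7071); lever o_n−o_2 = (-2.0572,7.8291,-2.7337)
cross product → J_v[:, 2] = (3.8620,2.4212,4.0278)
J_ω[:, 2] = z_2
entry J[5][2] = -0.7071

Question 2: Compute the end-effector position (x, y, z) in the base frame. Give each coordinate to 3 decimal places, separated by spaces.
after link 1: o_1 = (-0.5000, -0.8660, 2.0000)
after link 2: o_2 = (2.8052, -1.1413, 3.4142)
after link 3: o_3 = (3.1266, 0.4155, 0.6805)
after link 4: o_4 = (1.9802, 1.8939, 1.3876)
after link 5: o_5 = (0.7480, 6.6878, 0.6805)

0.748 6.688 0.681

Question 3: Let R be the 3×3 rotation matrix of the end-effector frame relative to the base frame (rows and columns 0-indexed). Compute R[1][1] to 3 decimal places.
0.280

End-effector y-axis (col 1 of R) = (0.7392,0.2803,0.6124)
R[1][1] = 0.2803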